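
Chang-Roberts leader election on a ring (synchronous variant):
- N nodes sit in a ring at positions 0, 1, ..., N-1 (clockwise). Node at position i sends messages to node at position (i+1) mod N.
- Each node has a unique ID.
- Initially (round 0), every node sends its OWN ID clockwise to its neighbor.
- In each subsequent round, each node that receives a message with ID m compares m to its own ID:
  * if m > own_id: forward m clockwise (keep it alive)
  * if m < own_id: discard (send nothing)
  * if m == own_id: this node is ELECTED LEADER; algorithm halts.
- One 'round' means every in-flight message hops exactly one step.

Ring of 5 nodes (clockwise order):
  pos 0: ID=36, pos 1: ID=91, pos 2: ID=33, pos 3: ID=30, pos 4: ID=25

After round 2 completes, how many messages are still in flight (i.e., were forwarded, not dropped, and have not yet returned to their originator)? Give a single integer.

Round 1: pos1(id91) recv 36: drop; pos2(id33) recv 91: fwd; pos3(id30) recv 33: fwd; pos4(id25) recv 30: fwd; pos0(id36) recv 25: drop
Round 2: pos3(id30) recv 91: fwd; pos4(id25) recv 33: fwd; pos0(id36) recv 30: drop
After round 2: 2 messages still in flight

Answer: 2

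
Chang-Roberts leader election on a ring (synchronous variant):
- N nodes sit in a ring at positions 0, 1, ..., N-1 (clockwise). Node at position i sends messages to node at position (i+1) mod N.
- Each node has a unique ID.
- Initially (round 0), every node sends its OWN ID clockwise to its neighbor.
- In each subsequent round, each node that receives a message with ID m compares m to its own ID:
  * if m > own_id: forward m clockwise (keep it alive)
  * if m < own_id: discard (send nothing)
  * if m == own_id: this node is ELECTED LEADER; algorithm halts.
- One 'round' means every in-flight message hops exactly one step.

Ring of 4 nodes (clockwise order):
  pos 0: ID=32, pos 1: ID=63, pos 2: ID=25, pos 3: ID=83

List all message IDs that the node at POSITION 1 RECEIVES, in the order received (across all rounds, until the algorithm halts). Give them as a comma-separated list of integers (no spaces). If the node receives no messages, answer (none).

Round 1: pos1(id63) recv 32: drop; pos2(id25) recv 63: fwd; pos3(id83) recv 25: drop; pos0(id32) recv 83: fwd
Round 2: pos3(id83) recv 63: drop; pos1(id63) recv 83: fwd
Round 3: pos2(id25) recv 83: fwd
Round 4: pos3(id83) recv 83: ELECTED

Answer: 32,83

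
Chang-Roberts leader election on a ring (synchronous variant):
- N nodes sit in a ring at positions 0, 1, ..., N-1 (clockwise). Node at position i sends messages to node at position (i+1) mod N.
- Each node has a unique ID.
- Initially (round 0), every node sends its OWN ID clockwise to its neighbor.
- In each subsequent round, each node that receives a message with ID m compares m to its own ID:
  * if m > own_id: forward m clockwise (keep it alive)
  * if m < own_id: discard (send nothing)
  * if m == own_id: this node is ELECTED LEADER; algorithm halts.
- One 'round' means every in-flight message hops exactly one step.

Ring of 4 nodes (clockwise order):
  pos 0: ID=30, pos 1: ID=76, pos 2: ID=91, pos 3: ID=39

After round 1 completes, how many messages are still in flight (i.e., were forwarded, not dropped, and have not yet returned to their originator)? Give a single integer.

Round 1: pos1(id76) recv 30: drop; pos2(id91) recv 76: drop; pos3(id39) recv 91: fwd; pos0(id30) recv 39: fwd
After round 1: 2 messages still in flight

Answer: 2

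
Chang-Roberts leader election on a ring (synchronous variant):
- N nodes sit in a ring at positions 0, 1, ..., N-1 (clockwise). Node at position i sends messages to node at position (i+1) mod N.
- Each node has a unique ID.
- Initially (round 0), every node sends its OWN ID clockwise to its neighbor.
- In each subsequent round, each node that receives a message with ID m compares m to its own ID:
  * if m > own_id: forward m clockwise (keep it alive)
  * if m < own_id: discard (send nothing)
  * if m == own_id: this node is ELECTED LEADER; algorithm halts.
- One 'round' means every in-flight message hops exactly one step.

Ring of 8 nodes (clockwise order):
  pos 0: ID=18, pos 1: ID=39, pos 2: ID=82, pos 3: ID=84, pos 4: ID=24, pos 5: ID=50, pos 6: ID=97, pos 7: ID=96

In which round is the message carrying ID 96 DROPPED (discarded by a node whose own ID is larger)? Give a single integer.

Answer: 7

Derivation:
Round 1: pos1(id39) recv 18: drop; pos2(id82) recv 39: drop; pos3(id84) recv 82: drop; pos4(id24) recv 84: fwd; pos5(id50) recv 24: drop; pos6(id97) recv 50: drop; pos7(id96) recv 97: fwd; pos0(id18) recv 96: fwd
Round 2: pos5(id50) recv 84: fwd; pos0(id18) recv 97: fwd; pos1(id39) recv 96: fwd
Round 3: pos6(id97) recv 84: drop; pos1(id39) recv 97: fwd; pos2(id82) recv 96: fwd
Round 4: pos2(id82) recv 97: fwd; pos3(id84) recv 96: fwd
Round 5: pos3(id84) recv 97: fwd; pos4(id24) recv 96: fwd
Round 6: pos4(id24) recv 97: fwd; pos5(id50) recv 96: fwd
Round 7: pos5(id50) recv 97: fwd; pos6(id97) recv 96: drop
Round 8: pos6(id97) recv 97: ELECTED
Message ID 96 originates at pos 7; dropped at pos 6 in round 7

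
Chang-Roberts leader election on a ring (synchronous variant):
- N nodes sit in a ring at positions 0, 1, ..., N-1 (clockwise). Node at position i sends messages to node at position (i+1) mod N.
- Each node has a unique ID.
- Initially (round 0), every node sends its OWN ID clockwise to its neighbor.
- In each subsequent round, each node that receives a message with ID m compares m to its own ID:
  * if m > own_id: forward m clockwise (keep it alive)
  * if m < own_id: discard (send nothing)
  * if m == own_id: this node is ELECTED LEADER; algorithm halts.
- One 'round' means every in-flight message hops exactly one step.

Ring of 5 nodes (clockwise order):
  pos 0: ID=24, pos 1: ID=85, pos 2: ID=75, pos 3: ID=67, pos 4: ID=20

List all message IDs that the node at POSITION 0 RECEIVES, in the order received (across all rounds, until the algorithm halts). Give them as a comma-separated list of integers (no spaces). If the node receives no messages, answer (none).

Answer: 20,67,75,85

Derivation:
Round 1: pos1(id85) recv 24: drop; pos2(id75) recv 85: fwd; pos3(id67) recv 75: fwd; pos4(id20) recv 67: fwd; pos0(id24) recv 20: drop
Round 2: pos3(id67) recv 85: fwd; pos4(id20) recv 75: fwd; pos0(id24) recv 67: fwd
Round 3: pos4(id20) recv 85: fwd; pos0(id24) recv 75: fwd; pos1(id85) recv 67: drop
Round 4: pos0(id24) recv 85: fwd; pos1(id85) recv 75: drop
Round 5: pos1(id85) recv 85: ELECTED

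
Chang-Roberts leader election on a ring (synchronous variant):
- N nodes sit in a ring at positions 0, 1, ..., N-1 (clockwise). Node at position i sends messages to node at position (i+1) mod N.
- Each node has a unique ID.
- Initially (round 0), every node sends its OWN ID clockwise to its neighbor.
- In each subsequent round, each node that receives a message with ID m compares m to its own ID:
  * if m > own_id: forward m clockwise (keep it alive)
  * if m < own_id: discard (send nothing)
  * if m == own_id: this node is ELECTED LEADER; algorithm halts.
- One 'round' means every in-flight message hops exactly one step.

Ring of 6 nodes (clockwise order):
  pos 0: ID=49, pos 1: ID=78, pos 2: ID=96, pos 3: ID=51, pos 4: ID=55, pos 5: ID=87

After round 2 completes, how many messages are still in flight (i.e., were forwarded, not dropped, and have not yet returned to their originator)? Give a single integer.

Round 1: pos1(id78) recv 49: drop; pos2(id96) recv 78: drop; pos3(id51) recv 96: fwd; pos4(id55) recv 51: drop; pos5(id87) recv 55: drop; pos0(id49) recv 87: fwd
Round 2: pos4(id55) recv 96: fwd; pos1(id78) recv 87: fwd
After round 2: 2 messages still in flight

Answer: 2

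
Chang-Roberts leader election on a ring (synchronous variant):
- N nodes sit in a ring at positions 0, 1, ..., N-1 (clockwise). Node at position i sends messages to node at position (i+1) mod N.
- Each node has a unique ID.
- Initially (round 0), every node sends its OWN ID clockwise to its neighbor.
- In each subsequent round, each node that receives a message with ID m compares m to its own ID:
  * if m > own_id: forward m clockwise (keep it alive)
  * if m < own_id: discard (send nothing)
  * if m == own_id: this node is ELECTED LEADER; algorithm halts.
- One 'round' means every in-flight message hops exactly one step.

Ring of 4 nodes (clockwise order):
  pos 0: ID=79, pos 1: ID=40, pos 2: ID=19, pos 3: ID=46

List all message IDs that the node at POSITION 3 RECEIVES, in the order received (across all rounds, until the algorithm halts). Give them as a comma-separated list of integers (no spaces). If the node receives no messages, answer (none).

Round 1: pos1(id40) recv 79: fwd; pos2(id19) recv 40: fwd; pos3(id46) recv 19: drop; pos0(id79) recv 46: drop
Round 2: pos2(id19) recv 79: fwd; pos3(id46) recv 40: drop
Round 3: pos3(id46) recv 79: fwd
Round 4: pos0(id79) recv 79: ELECTED

Answer: 19,40,79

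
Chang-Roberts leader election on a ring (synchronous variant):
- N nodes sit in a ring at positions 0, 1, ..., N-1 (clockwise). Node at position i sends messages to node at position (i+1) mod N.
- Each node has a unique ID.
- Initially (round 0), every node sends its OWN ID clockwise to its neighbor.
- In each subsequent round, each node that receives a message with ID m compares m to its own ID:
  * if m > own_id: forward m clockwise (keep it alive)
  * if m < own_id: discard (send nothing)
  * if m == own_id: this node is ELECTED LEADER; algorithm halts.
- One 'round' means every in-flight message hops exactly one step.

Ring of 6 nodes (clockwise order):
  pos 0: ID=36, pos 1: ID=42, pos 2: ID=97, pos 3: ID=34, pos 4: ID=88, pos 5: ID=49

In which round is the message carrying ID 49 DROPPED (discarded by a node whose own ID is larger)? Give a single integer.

Round 1: pos1(id42) recv 36: drop; pos2(id97) recv 42: drop; pos3(id34) recv 97: fwd; pos4(id88) recv 34: drop; pos5(id49) recv 88: fwd; pos0(id36) recv 49: fwd
Round 2: pos4(id88) recv 97: fwd; pos0(id36) recv 88: fwd; pos1(id42) recv 49: fwd
Round 3: pos5(id49) recv 97: fwd; pos1(id42) recv 88: fwd; pos2(id97) recv 49: drop
Round 4: pos0(id36) recv 97: fwd; pos2(id97) recv 88: drop
Round 5: pos1(id42) recv 97: fwd
Round 6: pos2(id97) recv 97: ELECTED
Message ID 49 originates at pos 5; dropped at pos 2 in round 3

Answer: 3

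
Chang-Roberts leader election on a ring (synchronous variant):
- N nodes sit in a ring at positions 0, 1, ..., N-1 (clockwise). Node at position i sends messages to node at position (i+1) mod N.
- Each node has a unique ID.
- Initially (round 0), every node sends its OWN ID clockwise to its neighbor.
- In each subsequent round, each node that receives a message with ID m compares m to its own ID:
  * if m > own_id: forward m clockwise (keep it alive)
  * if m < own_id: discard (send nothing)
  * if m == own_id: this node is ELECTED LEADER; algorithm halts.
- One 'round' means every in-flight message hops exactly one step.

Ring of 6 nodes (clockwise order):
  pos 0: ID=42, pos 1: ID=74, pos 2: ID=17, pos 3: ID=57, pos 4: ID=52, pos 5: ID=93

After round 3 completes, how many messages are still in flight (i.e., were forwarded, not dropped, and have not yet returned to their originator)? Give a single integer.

Round 1: pos1(id74) recv 42: drop; pos2(id17) recv 74: fwd; pos3(id57) recv 17: drop; pos4(id52) recv 57: fwd; pos5(id93) recv 52: drop; pos0(id42) recv 93: fwd
Round 2: pos3(id57) recv 74: fwd; pos5(id93) recv 57: drop; pos1(id74) recv 93: fwd
Round 3: pos4(id52) recv 74: fwd; pos2(id17) recv 93: fwd
After round 3: 2 messages still in flight

Answer: 2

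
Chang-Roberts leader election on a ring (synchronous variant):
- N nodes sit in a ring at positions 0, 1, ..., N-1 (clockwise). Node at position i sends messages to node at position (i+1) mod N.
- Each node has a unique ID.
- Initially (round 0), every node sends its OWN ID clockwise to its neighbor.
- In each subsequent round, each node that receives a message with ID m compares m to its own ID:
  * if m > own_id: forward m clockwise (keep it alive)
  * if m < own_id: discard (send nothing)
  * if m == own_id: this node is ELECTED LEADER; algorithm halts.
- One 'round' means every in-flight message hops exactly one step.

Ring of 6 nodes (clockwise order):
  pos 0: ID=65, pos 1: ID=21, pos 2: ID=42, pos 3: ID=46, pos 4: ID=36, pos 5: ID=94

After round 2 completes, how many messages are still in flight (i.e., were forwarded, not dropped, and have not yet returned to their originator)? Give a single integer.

Round 1: pos1(id21) recv 65: fwd; pos2(id42) recv 21: drop; pos3(id46) recv 42: drop; pos4(id36) recv 46: fwd; pos5(id94) recv 36: drop; pos0(id65) recv 94: fwd
Round 2: pos2(id42) recv 65: fwd; pos5(id94) recv 46: drop; pos1(id21) recv 94: fwd
After round 2: 2 messages still in flight

Answer: 2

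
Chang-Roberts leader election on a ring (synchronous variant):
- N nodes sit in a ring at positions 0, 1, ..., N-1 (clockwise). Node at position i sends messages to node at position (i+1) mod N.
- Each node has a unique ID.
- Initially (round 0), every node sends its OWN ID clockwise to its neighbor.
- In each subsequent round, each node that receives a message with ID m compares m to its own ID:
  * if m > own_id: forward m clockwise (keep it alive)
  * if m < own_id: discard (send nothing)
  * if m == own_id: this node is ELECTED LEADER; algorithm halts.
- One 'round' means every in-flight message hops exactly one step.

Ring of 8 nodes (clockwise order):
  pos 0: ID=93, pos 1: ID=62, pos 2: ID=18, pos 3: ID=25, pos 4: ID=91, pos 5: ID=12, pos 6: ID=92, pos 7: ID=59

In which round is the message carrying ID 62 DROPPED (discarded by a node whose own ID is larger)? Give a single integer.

Answer: 3

Derivation:
Round 1: pos1(id62) recv 93: fwd; pos2(id18) recv 62: fwd; pos3(id25) recv 18: drop; pos4(id91) recv 25: drop; pos5(id12) recv 91: fwd; pos6(id92) recv 12: drop; pos7(id59) recv 92: fwd; pos0(id93) recv 59: drop
Round 2: pos2(id18) recv 93: fwd; pos3(id25) recv 62: fwd; pos6(id92) recv 91: drop; pos0(id93) recv 92: drop
Round 3: pos3(id25) recv 93: fwd; pos4(id91) recv 62: drop
Round 4: pos4(id91) recv 93: fwd
Round 5: pos5(id12) recv 93: fwd
Round 6: pos6(id92) recv 93: fwd
Round 7: pos7(id59) recv 93: fwd
Round 8: pos0(id93) recv 93: ELECTED
Message ID 62 originates at pos 1; dropped at pos 4 in round 3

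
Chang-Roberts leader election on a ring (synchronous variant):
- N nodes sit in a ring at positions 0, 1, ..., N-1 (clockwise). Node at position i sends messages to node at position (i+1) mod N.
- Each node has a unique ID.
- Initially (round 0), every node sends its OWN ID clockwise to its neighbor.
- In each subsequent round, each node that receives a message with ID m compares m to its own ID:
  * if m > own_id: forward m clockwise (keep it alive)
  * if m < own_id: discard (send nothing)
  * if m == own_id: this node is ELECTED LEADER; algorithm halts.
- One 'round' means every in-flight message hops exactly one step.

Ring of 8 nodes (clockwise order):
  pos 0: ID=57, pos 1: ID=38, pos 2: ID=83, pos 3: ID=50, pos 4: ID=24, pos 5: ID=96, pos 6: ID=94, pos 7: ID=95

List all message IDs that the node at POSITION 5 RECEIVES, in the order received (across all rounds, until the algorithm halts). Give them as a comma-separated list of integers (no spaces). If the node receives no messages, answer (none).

Round 1: pos1(id38) recv 57: fwd; pos2(id83) recv 38: drop; pos3(id50) recv 83: fwd; pos4(id24) recv 50: fwd; pos5(id96) recv 24: drop; pos6(id94) recv 96: fwd; pos7(id95) recv 94: drop; pos0(id57) recv 95: fwd
Round 2: pos2(id83) recv 57: drop; pos4(id24) recv 83: fwd; pos5(id96) recv 50: drop; pos7(id95) recv 96: fwd; pos1(id38) recv 95: fwd
Round 3: pos5(id96) recv 83: drop; pos0(id57) recv 96: fwd; pos2(id83) recv 95: fwd
Round 4: pos1(id38) recv 96: fwd; pos3(id50) recv 95: fwd
Round 5: pos2(id83) recv 96: fwd; pos4(id24) recv 95: fwd
Round 6: pos3(id50) recv 96: fwd; pos5(id96) recv 95: drop
Round 7: pos4(id24) recv 96: fwd
Round 8: pos5(id96) recv 96: ELECTED

Answer: 24,50,83,95,96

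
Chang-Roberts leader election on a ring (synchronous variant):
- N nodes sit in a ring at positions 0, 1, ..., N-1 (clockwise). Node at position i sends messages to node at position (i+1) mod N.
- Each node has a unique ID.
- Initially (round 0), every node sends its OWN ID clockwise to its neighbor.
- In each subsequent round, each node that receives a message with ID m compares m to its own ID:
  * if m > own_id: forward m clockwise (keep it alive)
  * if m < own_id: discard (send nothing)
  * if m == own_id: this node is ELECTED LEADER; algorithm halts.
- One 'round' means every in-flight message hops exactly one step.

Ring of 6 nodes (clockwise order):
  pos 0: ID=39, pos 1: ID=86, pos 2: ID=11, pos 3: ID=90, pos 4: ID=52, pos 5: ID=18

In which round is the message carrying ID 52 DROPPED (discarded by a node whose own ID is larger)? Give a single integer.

Answer: 3

Derivation:
Round 1: pos1(id86) recv 39: drop; pos2(id11) recv 86: fwd; pos3(id90) recv 11: drop; pos4(id52) recv 90: fwd; pos5(id18) recv 52: fwd; pos0(id39) recv 18: drop
Round 2: pos3(id90) recv 86: drop; pos5(id18) recv 90: fwd; pos0(id39) recv 52: fwd
Round 3: pos0(id39) recv 90: fwd; pos1(id86) recv 52: drop
Round 4: pos1(id86) recv 90: fwd
Round 5: pos2(id11) recv 90: fwd
Round 6: pos3(id90) recv 90: ELECTED
Message ID 52 originates at pos 4; dropped at pos 1 in round 3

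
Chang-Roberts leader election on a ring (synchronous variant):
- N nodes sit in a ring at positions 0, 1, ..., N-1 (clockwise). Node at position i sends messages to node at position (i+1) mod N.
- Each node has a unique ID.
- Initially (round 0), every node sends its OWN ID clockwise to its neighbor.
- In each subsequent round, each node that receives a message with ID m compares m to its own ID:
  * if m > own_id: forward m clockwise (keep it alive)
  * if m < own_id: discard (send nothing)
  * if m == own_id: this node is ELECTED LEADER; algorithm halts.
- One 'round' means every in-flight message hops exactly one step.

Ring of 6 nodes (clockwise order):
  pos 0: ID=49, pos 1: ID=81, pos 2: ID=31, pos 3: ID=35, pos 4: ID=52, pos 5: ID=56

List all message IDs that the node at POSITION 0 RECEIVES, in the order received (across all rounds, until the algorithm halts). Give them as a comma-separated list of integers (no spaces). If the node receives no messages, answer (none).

Answer: 56,81

Derivation:
Round 1: pos1(id81) recv 49: drop; pos2(id31) recv 81: fwd; pos3(id35) recv 31: drop; pos4(id52) recv 35: drop; pos5(id56) recv 52: drop; pos0(id49) recv 56: fwd
Round 2: pos3(id35) recv 81: fwd; pos1(id81) recv 56: drop
Round 3: pos4(id52) recv 81: fwd
Round 4: pos5(id56) recv 81: fwd
Round 5: pos0(id49) recv 81: fwd
Round 6: pos1(id81) recv 81: ELECTED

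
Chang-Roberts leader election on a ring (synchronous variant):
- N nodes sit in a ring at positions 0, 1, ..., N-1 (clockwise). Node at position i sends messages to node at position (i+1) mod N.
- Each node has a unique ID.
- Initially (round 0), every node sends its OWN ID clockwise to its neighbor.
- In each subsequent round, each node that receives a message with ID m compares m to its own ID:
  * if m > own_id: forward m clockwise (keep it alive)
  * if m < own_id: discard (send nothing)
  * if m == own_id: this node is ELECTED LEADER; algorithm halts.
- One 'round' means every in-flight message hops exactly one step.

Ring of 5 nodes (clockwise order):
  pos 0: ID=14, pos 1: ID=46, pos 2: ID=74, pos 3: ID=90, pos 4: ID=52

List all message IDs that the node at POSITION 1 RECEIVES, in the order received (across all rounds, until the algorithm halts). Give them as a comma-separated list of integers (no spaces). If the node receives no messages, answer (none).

Round 1: pos1(id46) recv 14: drop; pos2(id74) recv 46: drop; pos3(id90) recv 74: drop; pos4(id52) recv 90: fwd; pos0(id14) recv 52: fwd
Round 2: pos0(id14) recv 90: fwd; pos1(id46) recv 52: fwd
Round 3: pos1(id46) recv 90: fwd; pos2(id74) recv 52: drop
Round 4: pos2(id74) recv 90: fwd
Round 5: pos3(id90) recv 90: ELECTED

Answer: 14,52,90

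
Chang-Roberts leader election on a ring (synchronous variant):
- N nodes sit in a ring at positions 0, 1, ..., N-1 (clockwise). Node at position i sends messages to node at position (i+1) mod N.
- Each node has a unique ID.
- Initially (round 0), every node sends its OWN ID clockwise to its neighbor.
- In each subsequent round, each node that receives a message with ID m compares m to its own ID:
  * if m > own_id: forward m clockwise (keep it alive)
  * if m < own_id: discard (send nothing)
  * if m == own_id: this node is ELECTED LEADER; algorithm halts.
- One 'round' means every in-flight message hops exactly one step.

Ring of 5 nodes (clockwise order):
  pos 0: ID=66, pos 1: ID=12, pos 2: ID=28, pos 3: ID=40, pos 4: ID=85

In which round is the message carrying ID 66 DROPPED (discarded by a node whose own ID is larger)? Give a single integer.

Round 1: pos1(id12) recv 66: fwd; pos2(id28) recv 12: drop; pos3(id40) recv 28: drop; pos4(id85) recv 40: drop; pos0(id66) recv 85: fwd
Round 2: pos2(id28) recv 66: fwd; pos1(id12) recv 85: fwd
Round 3: pos3(id40) recv 66: fwd; pos2(id28) recv 85: fwd
Round 4: pos4(id85) recv 66: drop; pos3(id40) recv 85: fwd
Round 5: pos4(id85) recv 85: ELECTED
Message ID 66 originates at pos 0; dropped at pos 4 in round 4

Answer: 4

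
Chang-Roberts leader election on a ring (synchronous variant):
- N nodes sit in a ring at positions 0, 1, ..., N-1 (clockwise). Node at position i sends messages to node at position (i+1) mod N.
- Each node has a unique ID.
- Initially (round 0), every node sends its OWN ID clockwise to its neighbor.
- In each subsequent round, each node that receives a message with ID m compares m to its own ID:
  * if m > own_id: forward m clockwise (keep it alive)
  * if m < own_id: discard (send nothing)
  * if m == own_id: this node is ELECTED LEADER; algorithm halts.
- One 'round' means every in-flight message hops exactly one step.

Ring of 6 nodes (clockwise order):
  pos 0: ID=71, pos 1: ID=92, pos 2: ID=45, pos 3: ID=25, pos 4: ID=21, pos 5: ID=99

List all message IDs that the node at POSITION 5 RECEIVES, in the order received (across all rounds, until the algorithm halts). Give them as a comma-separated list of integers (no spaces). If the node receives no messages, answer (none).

Answer: 21,25,45,92,99

Derivation:
Round 1: pos1(id92) recv 71: drop; pos2(id45) recv 92: fwd; pos3(id25) recv 45: fwd; pos4(id21) recv 25: fwd; pos5(id99) recv 21: drop; pos0(id71) recv 99: fwd
Round 2: pos3(id25) recv 92: fwd; pos4(id21) recv 45: fwd; pos5(id99) recv 25: drop; pos1(id92) recv 99: fwd
Round 3: pos4(id21) recv 92: fwd; pos5(id99) recv 45: drop; pos2(id45) recv 99: fwd
Round 4: pos5(id99) recv 92: drop; pos3(id25) recv 99: fwd
Round 5: pos4(id21) recv 99: fwd
Round 6: pos5(id99) recv 99: ELECTED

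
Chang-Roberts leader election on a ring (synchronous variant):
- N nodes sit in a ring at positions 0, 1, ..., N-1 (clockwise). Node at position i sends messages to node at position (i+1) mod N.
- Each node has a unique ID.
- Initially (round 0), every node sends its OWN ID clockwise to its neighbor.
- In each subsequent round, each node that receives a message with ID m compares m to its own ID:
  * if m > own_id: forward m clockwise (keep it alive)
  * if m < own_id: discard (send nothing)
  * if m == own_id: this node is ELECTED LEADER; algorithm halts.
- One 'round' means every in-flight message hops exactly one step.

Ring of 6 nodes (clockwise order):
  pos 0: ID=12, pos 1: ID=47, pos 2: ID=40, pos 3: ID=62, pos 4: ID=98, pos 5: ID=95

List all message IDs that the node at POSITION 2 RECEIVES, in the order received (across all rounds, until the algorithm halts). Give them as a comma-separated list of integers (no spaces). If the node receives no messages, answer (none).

Round 1: pos1(id47) recv 12: drop; pos2(id40) recv 47: fwd; pos3(id62) recv 40: drop; pos4(id98) recv 62: drop; pos5(id95) recv 98: fwd; pos0(id12) recv 95: fwd
Round 2: pos3(id62) recv 47: drop; pos0(id12) recv 98: fwd; pos1(id47) recv 95: fwd
Round 3: pos1(id47) recv 98: fwd; pos2(id40) recv 95: fwd
Round 4: pos2(id40) recv 98: fwd; pos3(id62) recv 95: fwd
Round 5: pos3(id62) recv 98: fwd; pos4(id98) recv 95: drop
Round 6: pos4(id98) recv 98: ELECTED

Answer: 47,95,98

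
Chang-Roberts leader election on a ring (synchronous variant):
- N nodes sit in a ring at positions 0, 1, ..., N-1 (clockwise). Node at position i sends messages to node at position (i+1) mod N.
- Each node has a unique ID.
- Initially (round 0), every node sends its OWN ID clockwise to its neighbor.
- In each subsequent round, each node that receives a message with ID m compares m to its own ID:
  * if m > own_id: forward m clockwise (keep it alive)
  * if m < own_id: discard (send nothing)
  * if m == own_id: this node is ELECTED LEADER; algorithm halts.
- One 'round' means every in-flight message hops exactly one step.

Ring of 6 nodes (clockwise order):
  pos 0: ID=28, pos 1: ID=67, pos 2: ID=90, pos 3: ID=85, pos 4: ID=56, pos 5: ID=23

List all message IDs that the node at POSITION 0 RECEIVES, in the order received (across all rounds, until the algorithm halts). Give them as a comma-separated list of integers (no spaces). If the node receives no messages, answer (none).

Answer: 23,56,85,90

Derivation:
Round 1: pos1(id67) recv 28: drop; pos2(id90) recv 67: drop; pos3(id85) recv 90: fwd; pos4(id56) recv 85: fwd; pos5(id23) recv 56: fwd; pos0(id28) recv 23: drop
Round 2: pos4(id56) recv 90: fwd; pos5(id23) recv 85: fwd; pos0(id28) recv 56: fwd
Round 3: pos5(id23) recv 90: fwd; pos0(id28) recv 85: fwd; pos1(id67) recv 56: drop
Round 4: pos0(id28) recv 90: fwd; pos1(id67) recv 85: fwd
Round 5: pos1(id67) recv 90: fwd; pos2(id90) recv 85: drop
Round 6: pos2(id90) recv 90: ELECTED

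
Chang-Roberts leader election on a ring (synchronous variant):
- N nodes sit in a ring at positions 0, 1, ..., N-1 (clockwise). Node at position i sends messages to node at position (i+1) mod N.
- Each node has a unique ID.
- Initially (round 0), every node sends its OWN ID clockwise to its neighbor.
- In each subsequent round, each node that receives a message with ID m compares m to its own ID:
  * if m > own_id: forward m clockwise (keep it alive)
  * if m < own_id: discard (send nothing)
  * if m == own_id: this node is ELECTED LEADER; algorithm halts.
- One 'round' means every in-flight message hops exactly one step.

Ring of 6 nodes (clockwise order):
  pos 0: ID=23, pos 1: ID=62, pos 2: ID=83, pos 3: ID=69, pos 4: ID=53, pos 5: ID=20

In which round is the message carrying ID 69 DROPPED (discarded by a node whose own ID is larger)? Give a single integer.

Answer: 5

Derivation:
Round 1: pos1(id62) recv 23: drop; pos2(id83) recv 62: drop; pos3(id69) recv 83: fwd; pos4(id53) recv 69: fwd; pos5(id20) recv 53: fwd; pos0(id23) recv 20: drop
Round 2: pos4(id53) recv 83: fwd; pos5(id20) recv 69: fwd; pos0(id23) recv 53: fwd
Round 3: pos5(id20) recv 83: fwd; pos0(id23) recv 69: fwd; pos1(id62) recv 53: drop
Round 4: pos0(id23) recv 83: fwd; pos1(id62) recv 69: fwd
Round 5: pos1(id62) recv 83: fwd; pos2(id83) recv 69: drop
Round 6: pos2(id83) recv 83: ELECTED
Message ID 69 originates at pos 3; dropped at pos 2 in round 5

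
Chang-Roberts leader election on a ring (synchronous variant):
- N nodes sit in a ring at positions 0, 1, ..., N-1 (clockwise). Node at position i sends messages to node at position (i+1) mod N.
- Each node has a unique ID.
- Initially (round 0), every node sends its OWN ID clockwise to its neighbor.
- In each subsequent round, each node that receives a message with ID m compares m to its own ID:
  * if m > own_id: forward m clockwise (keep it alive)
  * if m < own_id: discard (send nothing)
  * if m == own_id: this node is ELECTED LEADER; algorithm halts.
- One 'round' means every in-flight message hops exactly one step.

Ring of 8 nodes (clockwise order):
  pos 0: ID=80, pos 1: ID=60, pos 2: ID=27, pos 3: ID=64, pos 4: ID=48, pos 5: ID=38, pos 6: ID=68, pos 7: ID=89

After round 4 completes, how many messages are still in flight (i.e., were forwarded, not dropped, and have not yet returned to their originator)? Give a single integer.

Answer: 2

Derivation:
Round 1: pos1(id60) recv 80: fwd; pos2(id27) recv 60: fwd; pos3(id64) recv 27: drop; pos4(id48) recv 64: fwd; pos5(id38) recv 48: fwd; pos6(id68) recv 38: drop; pos7(id89) recv 68: drop; pos0(id80) recv 89: fwd
Round 2: pos2(id27) recv 80: fwd; pos3(id64) recv 60: drop; pos5(id38) recv 64: fwd; pos6(id68) recv 48: drop; pos1(id60) recv 89: fwd
Round 3: pos3(id64) recv 80: fwd; pos6(id68) recv 64: drop; pos2(id27) recv 89: fwd
Round 4: pos4(id48) recv 80: fwd; pos3(id64) recv 89: fwd
After round 4: 2 messages still in flight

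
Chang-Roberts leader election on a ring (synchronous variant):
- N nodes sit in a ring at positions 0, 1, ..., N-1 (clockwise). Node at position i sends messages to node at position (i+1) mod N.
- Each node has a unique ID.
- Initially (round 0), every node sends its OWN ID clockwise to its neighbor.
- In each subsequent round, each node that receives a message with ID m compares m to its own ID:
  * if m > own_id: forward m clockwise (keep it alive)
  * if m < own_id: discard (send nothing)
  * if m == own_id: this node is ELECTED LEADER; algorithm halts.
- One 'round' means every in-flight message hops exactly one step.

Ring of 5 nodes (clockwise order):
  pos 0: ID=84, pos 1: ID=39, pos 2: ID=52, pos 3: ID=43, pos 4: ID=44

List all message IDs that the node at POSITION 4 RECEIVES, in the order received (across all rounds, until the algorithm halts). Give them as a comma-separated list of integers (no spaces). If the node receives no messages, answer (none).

Answer: 43,52,84

Derivation:
Round 1: pos1(id39) recv 84: fwd; pos2(id52) recv 39: drop; pos3(id43) recv 52: fwd; pos4(id44) recv 43: drop; pos0(id84) recv 44: drop
Round 2: pos2(id52) recv 84: fwd; pos4(id44) recv 52: fwd
Round 3: pos3(id43) recv 84: fwd; pos0(id84) recv 52: drop
Round 4: pos4(id44) recv 84: fwd
Round 5: pos0(id84) recv 84: ELECTED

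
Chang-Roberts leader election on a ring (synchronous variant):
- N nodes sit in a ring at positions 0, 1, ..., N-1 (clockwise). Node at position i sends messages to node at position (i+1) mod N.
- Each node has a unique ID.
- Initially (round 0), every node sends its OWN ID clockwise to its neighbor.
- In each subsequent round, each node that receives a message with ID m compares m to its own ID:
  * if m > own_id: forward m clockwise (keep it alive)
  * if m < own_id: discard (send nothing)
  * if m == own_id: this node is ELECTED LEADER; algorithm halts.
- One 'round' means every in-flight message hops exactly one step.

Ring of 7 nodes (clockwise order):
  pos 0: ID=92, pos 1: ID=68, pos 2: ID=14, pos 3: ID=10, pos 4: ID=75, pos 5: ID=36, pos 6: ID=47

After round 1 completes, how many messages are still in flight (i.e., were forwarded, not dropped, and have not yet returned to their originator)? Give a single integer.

Answer: 4

Derivation:
Round 1: pos1(id68) recv 92: fwd; pos2(id14) recv 68: fwd; pos3(id10) recv 14: fwd; pos4(id75) recv 10: drop; pos5(id36) recv 75: fwd; pos6(id47) recv 36: drop; pos0(id92) recv 47: drop
After round 1: 4 messages still in flight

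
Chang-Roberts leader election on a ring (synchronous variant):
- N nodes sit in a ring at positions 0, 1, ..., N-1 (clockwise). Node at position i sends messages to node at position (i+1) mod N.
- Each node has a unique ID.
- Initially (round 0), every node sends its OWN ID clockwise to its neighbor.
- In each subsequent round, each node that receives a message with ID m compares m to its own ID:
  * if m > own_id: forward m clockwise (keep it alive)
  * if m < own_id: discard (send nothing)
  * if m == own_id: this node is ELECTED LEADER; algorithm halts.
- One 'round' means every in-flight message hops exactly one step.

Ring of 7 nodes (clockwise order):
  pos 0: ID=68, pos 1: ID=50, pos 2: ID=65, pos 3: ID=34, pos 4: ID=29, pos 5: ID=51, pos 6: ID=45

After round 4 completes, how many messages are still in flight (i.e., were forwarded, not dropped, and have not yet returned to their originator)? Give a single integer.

Round 1: pos1(id50) recv 68: fwd; pos2(id65) recv 50: drop; pos3(id34) recv 65: fwd; pos4(id29) recv 34: fwd; pos5(id51) recv 29: drop; pos6(id45) recv 51: fwd; pos0(id68) recv 45: drop
Round 2: pos2(id65) recv 68: fwd; pos4(id29) recv 65: fwd; pos5(id51) recv 34: drop; pos0(id68) recv 51: drop
Round 3: pos3(id34) recv 68: fwd; pos5(id51) recv 65: fwd
Round 4: pos4(id29) recv 68: fwd; pos6(id45) recv 65: fwd
After round 4: 2 messages still in flight

Answer: 2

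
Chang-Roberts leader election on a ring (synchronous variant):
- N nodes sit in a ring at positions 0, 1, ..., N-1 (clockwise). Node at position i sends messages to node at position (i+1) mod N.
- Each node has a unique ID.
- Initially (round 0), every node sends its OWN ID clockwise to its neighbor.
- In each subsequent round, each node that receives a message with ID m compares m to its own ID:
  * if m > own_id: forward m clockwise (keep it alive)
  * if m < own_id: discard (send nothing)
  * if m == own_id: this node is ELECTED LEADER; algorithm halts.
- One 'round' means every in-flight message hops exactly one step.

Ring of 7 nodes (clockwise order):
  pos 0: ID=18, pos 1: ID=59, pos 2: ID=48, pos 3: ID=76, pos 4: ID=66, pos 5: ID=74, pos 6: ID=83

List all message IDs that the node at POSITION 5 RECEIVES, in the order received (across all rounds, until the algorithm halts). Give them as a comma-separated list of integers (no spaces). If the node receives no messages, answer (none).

Answer: 66,76,83

Derivation:
Round 1: pos1(id59) recv 18: drop; pos2(id48) recv 59: fwd; pos3(id76) recv 48: drop; pos4(id66) recv 76: fwd; pos5(id74) recv 66: drop; pos6(id83) recv 74: drop; pos0(id18) recv 83: fwd
Round 2: pos3(id76) recv 59: drop; pos5(id74) recv 76: fwd; pos1(id59) recv 83: fwd
Round 3: pos6(id83) recv 76: drop; pos2(id48) recv 83: fwd
Round 4: pos3(id76) recv 83: fwd
Round 5: pos4(id66) recv 83: fwd
Round 6: pos5(id74) recv 83: fwd
Round 7: pos6(id83) recv 83: ELECTED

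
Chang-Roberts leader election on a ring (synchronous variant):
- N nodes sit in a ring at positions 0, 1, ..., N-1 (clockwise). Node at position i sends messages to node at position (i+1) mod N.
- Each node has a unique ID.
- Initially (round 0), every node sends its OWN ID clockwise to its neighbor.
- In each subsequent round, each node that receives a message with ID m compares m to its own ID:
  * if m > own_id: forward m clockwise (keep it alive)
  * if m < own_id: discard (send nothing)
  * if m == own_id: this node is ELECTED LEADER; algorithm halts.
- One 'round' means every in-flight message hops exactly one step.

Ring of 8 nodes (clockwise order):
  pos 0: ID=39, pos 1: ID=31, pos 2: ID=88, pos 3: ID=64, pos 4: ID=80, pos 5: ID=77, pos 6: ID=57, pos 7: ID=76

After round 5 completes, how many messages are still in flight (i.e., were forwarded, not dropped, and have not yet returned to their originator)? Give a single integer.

Answer: 2

Derivation:
Round 1: pos1(id31) recv 39: fwd; pos2(id88) recv 31: drop; pos3(id64) recv 88: fwd; pos4(id80) recv 64: drop; pos5(id77) recv 80: fwd; pos6(id57) recv 77: fwd; pos7(id76) recv 57: drop; pos0(id39) recv 76: fwd
Round 2: pos2(id88) recv 39: drop; pos4(id80) recv 88: fwd; pos6(id57) recv 80: fwd; pos7(id76) recv 77: fwd; pos1(id31) recv 76: fwd
Round 3: pos5(id77) recv 88: fwd; pos7(id76) recv 80: fwd; pos0(id39) recv 77: fwd; pos2(id88) recv 76: drop
Round 4: pos6(id57) recv 88: fwd; pos0(id39) recv 80: fwd; pos1(id31) recv 77: fwd
Round 5: pos7(id76) recv 88: fwd; pos1(id31) recv 80: fwd; pos2(id88) recv 77: drop
After round 5: 2 messages still in flight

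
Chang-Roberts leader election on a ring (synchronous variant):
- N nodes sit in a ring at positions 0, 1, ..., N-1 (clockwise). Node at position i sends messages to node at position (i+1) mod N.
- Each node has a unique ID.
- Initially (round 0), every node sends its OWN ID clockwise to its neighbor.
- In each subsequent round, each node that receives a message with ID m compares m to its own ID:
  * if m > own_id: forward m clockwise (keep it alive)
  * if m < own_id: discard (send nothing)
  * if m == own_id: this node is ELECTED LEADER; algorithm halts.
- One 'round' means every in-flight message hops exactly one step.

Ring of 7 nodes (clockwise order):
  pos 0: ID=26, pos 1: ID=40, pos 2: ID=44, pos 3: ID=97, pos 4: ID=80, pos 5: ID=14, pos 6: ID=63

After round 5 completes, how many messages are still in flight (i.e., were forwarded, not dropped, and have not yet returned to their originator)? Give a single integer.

Round 1: pos1(id40) recv 26: drop; pos2(id44) recv 40: drop; pos3(id97) recv 44: drop; pos4(id80) recv 97: fwd; pos5(id14) recv 80: fwd; pos6(id63) recv 14: drop; pos0(id26) recv 63: fwd
Round 2: pos5(id14) recv 97: fwd; pos6(id63) recv 80: fwd; pos1(id40) recv 63: fwd
Round 3: pos6(id63) recv 97: fwd; pos0(id26) recv 80: fwd; pos2(id44) recv 63: fwd
Round 4: pos0(id26) recv 97: fwd; pos1(id40) recv 80: fwd; pos3(id97) recv 63: drop
Round 5: pos1(id40) recv 97: fwd; pos2(id44) recv 80: fwd
After round 5: 2 messages still in flight

Answer: 2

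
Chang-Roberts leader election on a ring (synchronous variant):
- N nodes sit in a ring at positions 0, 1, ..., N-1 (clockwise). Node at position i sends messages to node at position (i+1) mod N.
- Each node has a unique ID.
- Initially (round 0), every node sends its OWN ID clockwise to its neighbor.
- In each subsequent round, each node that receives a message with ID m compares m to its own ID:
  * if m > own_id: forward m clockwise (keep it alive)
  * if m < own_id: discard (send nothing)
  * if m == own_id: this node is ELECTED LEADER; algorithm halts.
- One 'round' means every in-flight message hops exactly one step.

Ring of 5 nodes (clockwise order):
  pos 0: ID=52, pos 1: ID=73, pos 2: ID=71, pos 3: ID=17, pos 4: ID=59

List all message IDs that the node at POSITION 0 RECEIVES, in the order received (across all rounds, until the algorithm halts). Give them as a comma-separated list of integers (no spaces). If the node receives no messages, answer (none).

Round 1: pos1(id73) recv 52: drop; pos2(id71) recv 73: fwd; pos3(id17) recv 71: fwd; pos4(id59) recv 17: drop; pos0(id52) recv 59: fwd
Round 2: pos3(id17) recv 73: fwd; pos4(id59) recv 71: fwd; pos1(id73) recv 59: drop
Round 3: pos4(id59) recv 73: fwd; pos0(id52) recv 71: fwd
Round 4: pos0(id52) recv 73: fwd; pos1(id73) recv 71: drop
Round 5: pos1(id73) recv 73: ELECTED

Answer: 59,71,73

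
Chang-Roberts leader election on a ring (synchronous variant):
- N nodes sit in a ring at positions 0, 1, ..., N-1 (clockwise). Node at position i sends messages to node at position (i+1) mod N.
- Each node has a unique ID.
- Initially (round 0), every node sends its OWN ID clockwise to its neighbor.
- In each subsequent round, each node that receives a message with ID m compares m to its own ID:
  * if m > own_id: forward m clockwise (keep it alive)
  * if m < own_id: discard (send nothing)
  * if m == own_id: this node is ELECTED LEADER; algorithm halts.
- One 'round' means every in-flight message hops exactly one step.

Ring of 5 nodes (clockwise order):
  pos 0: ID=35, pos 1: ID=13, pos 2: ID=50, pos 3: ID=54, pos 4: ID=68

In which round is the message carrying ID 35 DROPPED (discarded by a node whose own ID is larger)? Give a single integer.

Round 1: pos1(id13) recv 35: fwd; pos2(id50) recv 13: drop; pos3(id54) recv 50: drop; pos4(id68) recv 54: drop; pos0(id35) recv 68: fwd
Round 2: pos2(id50) recv 35: drop; pos1(id13) recv 68: fwd
Round 3: pos2(id50) recv 68: fwd
Round 4: pos3(id54) recv 68: fwd
Round 5: pos4(id68) recv 68: ELECTED
Message ID 35 originates at pos 0; dropped at pos 2 in round 2

Answer: 2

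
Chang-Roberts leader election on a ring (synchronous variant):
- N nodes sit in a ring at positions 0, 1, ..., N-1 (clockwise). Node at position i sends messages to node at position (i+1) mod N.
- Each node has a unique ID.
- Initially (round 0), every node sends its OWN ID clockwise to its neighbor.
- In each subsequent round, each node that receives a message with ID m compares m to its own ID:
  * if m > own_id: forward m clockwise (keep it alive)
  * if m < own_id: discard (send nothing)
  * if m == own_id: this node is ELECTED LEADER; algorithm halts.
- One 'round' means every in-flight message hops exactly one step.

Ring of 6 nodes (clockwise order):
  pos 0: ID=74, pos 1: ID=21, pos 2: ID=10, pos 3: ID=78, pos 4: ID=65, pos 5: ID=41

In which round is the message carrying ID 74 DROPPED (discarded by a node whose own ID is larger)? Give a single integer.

Answer: 3

Derivation:
Round 1: pos1(id21) recv 74: fwd; pos2(id10) recv 21: fwd; pos3(id78) recv 10: drop; pos4(id65) recv 78: fwd; pos5(id41) recv 65: fwd; pos0(id74) recv 41: drop
Round 2: pos2(id10) recv 74: fwd; pos3(id78) recv 21: drop; pos5(id41) recv 78: fwd; pos0(id74) recv 65: drop
Round 3: pos3(id78) recv 74: drop; pos0(id74) recv 78: fwd
Round 4: pos1(id21) recv 78: fwd
Round 5: pos2(id10) recv 78: fwd
Round 6: pos3(id78) recv 78: ELECTED
Message ID 74 originates at pos 0; dropped at pos 3 in round 3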